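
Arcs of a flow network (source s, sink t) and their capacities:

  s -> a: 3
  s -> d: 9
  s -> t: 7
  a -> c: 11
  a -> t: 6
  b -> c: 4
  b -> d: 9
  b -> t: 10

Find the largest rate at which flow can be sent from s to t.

Augment s→t: bottleneck 7, flow now 7.
Augment s→a→t: bottleneck 3, flow now 10.
No augmenting path remains; maximum flow = 10.
In the residual graph, reachable from s: {s, d}.
Min-cut edges: s→a (3), s→t (7); capacity 3 + 7 = 10.
This cut is saturated, so no flow can exceed 10.

10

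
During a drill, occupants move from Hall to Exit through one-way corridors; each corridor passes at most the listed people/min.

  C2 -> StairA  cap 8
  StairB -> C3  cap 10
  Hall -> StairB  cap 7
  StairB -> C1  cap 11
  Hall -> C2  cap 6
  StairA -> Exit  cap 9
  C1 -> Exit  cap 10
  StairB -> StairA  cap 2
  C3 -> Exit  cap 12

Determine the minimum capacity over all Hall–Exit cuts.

13

Augment Hall→C2→StairA→Exit: bottleneck 6, flow now 6.
Augment Hall→StairB→StairA→Exit: bottleneck 2, flow now 8.
Augment Hall→StairB→C1→Exit: bottleneck 5, flow now 13.
No augmenting path remains; maximum flow = 13.
By max-flow min-cut, the minimum cut capacity equals the max flow.
In the residual graph, reachable from Hall: {Hall}.
Min-cut edges: Hall→C2 (6), Hall→StairB (7); capacity 6 + 7 = 13.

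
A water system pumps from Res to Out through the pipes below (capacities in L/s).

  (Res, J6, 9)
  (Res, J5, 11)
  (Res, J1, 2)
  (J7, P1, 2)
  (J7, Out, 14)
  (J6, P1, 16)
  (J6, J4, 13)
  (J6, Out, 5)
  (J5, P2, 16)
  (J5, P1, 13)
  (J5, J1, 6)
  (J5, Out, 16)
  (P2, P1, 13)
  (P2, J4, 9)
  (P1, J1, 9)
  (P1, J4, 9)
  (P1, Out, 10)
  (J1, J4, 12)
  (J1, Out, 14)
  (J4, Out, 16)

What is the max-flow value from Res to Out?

22

Augment Res→J6→Out: bottleneck 5, flow now 5.
Augment Res→J5→Out: bottleneck 11, flow now 16.
Augment Res→J1→Out: bottleneck 2, flow now 18.
Augment Res→J6→P1→Out: bottleneck 4, flow now 22.
No augmenting path remains; maximum flow = 22.
In the residual graph, reachable from Res: {Res}.
Min-cut edges: Res→J6 (9), Res→J5 (11), Res→J1 (2); capacity 9 + 11 + 2 = 22.
This cut is saturated, so no flow can exceed 22.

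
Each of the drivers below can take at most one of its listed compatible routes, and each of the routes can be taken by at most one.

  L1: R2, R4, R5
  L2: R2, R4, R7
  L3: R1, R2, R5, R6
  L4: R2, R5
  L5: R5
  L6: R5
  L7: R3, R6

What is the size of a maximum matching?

6

Unit-capacity flow: source→left, listed edges, right→sink; max matching = max flow.
Augmenting path L1→R2 (+1); matched 1.
Augmenting path L2→R4 (+1); matched 2.
Augmenting path L3→R1 (+1); matched 3.
Augmenting path L4→R5 (+1); matched 4.
Augmenting path L7→R3 (+1); matched 5.
Augmenting path L5→R5→L4→R2→L1→R4→L2→R7 (+1); matched 6.
No augmenting path remains; maximum matching = 6.
König certificate: {L1, L2, L3, L4, L7, R5} is a vertex cover of size 6 (every listed pair touches it), so no matching can be larger.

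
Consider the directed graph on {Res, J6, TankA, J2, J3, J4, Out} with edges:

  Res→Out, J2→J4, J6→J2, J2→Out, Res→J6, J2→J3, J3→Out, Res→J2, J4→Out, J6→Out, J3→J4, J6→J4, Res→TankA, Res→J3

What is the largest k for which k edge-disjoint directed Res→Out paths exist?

4

Assign every edge capacity 1; by Menger, the answer equals the max flow.
Path Res→Out (+1); total 1.
Path Res→J6→Out (+1); total 2.
Path Res→J2→Out (+1); total 3.
Path Res→J3→Out (+1); total 4.
No residual Res→Out path; max flow = 4.
Certifying cut of size 4: {Res→J2, Res→J3, Res→J6, Res→Out}.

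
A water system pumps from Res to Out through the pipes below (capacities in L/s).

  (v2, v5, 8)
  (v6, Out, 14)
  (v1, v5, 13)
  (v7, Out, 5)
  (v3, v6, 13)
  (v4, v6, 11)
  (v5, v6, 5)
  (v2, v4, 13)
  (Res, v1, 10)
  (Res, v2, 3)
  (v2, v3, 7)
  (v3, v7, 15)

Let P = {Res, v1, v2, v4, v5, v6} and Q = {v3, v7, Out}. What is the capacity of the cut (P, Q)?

Edges leaving {Res, v1, v2, v4, v5, v6}: v2→v3 (7), v6→Out (14).
Cut capacity = 7 + 14 = 21.

21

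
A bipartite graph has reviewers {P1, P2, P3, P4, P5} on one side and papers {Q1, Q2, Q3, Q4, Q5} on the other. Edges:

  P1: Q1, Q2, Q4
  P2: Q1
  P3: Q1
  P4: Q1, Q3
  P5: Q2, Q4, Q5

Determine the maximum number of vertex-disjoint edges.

4

Unit-capacity flow: source→left, listed edges, right→sink; max matching = max flow.
Augmenting path P1→Q1 (+1); matched 1.
Augmenting path P4→Q3 (+1); matched 2.
Augmenting path P5→Q2 (+1); matched 3.
Augmenting path P2→Q1→P1→Q4 (+1); matched 4.
No augmenting path remains; maximum matching = 4.
König certificate: {P1, P4, P5, Q1} is a vertex cover of size 4 (every listed pair touches it), so no matching can be larger.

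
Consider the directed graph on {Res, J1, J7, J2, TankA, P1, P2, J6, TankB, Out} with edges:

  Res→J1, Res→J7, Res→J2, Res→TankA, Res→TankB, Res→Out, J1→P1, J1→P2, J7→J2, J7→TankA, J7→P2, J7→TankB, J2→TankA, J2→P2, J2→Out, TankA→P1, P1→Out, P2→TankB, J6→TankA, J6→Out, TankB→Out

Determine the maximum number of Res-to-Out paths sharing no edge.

Assign every edge capacity 1; by Menger, the answer equals the max flow.
Path Res→Out (+1); total 1.
Path Res→J2→Out (+1); total 2.
Path Res→TankB→Out (+1); total 3.
Path Res→J1→P1→Out (+1); total 4.
No residual Res→Out path; max flow = 4.
Certifying cut of size 4: {J2→Out, P1→Out, Res→Out, TankB→Out}.

4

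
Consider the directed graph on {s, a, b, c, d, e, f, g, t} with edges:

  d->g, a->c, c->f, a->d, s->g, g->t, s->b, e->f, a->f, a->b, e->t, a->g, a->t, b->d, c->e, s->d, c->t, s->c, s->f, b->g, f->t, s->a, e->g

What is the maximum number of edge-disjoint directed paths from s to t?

Assign every edge capacity 1; by Menger, the answer equals the max flow.
Path s→a→t (+1); total 1.
Path s→c→t (+1); total 2.
Path s→f→t (+1); total 3.
Path s→g→t (+1); total 4.
No residual s→t path; max flow = 4.
Certifying cut of size 4: {g→t, s→a, s→c, s→f}.

4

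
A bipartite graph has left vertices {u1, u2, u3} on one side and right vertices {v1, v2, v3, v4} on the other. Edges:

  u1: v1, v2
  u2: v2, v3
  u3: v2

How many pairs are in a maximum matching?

3

Unit-capacity flow: source→left, listed edges, right→sink; max matching = max flow.
Augmenting path u1→v1 (+1); matched 1.
Augmenting path u2→v2 (+1); matched 2.
Augmenting path u3→v2→u2→v3 (+1); matched 3.
No augmenting path remains; maximum matching = 3.
König certificate: {u1, u2, u3} is a vertex cover of size 3 (every listed pair touches it), so no matching can be larger.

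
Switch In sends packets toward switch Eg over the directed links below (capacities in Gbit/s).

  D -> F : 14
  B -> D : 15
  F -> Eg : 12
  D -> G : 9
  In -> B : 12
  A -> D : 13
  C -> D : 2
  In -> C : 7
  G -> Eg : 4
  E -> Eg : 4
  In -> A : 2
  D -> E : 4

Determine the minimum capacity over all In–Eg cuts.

16

Augment In→A→D→E→Eg: bottleneck 2, flow now 2.
Augment In→B→D→E→Eg: bottleneck 2, flow now 4.
Augment In→B→D→F→Eg: bottleneck 10, flow now 14.
Augment In→C→D→F→Eg: bottleneck 2, flow now 16.
No augmenting path remains; maximum flow = 16.
By max-flow min-cut, the minimum cut capacity equals the max flow.
In the residual graph, reachable from In: {In, C}.
Min-cut edges: In→A (2), In→B (12), C→D (2); capacity 2 + 12 + 2 = 16.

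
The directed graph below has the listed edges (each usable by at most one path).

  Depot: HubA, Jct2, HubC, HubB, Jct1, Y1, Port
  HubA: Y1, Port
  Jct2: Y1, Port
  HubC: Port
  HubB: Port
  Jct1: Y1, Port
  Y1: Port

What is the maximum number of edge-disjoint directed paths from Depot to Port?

Assign every edge capacity 1; by Menger, the answer equals the max flow.
Path Depot→Port (+1); total 1.
Path Depot→HubA→Port (+1); total 2.
Path Depot→Jct2→Port (+1); total 3.
Path Depot→HubC→Port (+1); total 4.
Path Depot→HubB→Port (+1); total 5.
Path Depot→Jct1→Port (+1); total 6.
Path Depot→Y1→Port (+1); total 7.
No residual Depot→Port path; max flow = 7.
Certifying cut of size 7: {Depot→HubA, Depot→HubB, Depot→HubC, Depot→Jct1, Depot→Jct2, Depot→Port, Depot→Y1}.

7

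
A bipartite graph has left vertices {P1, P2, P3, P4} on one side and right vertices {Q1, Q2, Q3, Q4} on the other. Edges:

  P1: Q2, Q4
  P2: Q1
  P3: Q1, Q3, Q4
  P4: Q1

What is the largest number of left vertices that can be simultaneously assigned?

Unit-capacity flow: source→left, listed edges, right→sink; max matching = max flow.
Augmenting path P1→Q2 (+1); matched 1.
Augmenting path P2→Q1 (+1); matched 2.
Augmenting path P3→Q3 (+1); matched 3.
No augmenting path remains; maximum matching = 3.
König certificate: {P1, P3, Q1} is a vertex cover of size 3 (every listed pair touches it), so no matching can be larger.

3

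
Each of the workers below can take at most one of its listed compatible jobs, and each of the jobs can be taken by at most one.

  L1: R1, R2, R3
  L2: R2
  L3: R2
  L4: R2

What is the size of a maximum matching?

Unit-capacity flow: source→left, listed edges, right→sink; max matching = max flow.
Augmenting path L1→R1 (+1); matched 1.
Augmenting path L2→R2 (+1); matched 2.
No augmenting path remains; maximum matching = 2.
König certificate: {L1, R2} is a vertex cover of size 2 (every listed pair touches it), so no matching can be larger.

2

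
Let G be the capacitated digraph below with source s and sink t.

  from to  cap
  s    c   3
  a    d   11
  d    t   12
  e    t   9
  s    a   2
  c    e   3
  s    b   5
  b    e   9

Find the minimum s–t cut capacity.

Augment s→a→d→t: bottleneck 2, flow now 2.
Augment s→b→e→t: bottleneck 5, flow now 7.
Augment s→c→e→t: bottleneck 3, flow now 10.
No augmenting path remains; maximum flow = 10.
By max-flow min-cut, the minimum cut capacity equals the max flow.
In the residual graph, reachable from s: {s}.
Min-cut edges: s→a (2), s→b (5), s→c (3); capacity 2 + 5 + 3 = 10.

10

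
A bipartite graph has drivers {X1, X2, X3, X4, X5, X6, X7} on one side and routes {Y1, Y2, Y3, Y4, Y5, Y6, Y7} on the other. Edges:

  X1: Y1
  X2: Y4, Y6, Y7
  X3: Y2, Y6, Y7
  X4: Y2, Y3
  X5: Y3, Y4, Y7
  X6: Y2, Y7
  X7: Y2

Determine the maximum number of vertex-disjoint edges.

Unit-capacity flow: source→left, listed edges, right→sink; max matching = max flow.
Augmenting path X1→Y1 (+1); matched 1.
Augmenting path X2→Y4 (+1); matched 2.
Augmenting path X3→Y2 (+1); matched 3.
Augmenting path X4→Y3 (+1); matched 4.
Augmenting path X5→Y7 (+1); matched 5.
Augmenting path X6→Y2→X3→Y6 (+1); matched 6.
No augmenting path remains; maximum matching = 6.
König certificate: {X1, Y2, Y3, Y4, Y6, Y7} is a vertex cover of size 6 (every listed pair touches it), so no matching can be larger.

6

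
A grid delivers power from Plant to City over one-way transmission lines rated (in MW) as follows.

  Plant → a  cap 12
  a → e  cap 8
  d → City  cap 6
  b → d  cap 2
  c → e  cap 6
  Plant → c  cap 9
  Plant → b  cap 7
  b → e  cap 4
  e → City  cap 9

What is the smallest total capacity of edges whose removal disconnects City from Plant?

Augment Plant→a→e→City: bottleneck 8, flow now 8.
Augment Plant→b→d→City: bottleneck 2, flow now 10.
Augment Plant→b→e→City: bottleneck 1, flow now 11.
No augmenting path remains; maximum flow = 11.
By max-flow min-cut, the minimum cut capacity equals the max flow.
In the residual graph, reachable from Plant: {Plant, a, b, c, e}.
Min-cut edges: b→d (2), e→City (9); capacity 2 + 9 = 11.

11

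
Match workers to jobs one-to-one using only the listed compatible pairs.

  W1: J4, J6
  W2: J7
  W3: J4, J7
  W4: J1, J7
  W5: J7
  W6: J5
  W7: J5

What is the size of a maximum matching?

Unit-capacity flow: source→left, listed edges, right→sink; max matching = max flow.
Augmenting path W1→J4 (+1); matched 1.
Augmenting path W2→J7 (+1); matched 2.
Augmenting path W4→J1 (+1); matched 3.
Augmenting path W6→J5 (+1); matched 4.
Augmenting path W3→J4→W1→J6 (+1); matched 5.
No augmenting path remains; maximum matching = 5.
König certificate: {W1, W3, W4, J5, J7} is a vertex cover of size 5 (every listed pair touches it), so no matching can be larger.

5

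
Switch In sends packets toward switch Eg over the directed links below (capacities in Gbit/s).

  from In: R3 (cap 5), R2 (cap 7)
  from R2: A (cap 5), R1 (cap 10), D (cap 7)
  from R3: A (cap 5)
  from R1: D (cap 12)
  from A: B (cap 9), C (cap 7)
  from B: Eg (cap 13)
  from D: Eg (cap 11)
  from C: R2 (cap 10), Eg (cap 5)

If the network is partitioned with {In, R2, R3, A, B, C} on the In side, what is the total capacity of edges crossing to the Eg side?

35

Edges leaving {In, R2, R3, A, B, C}: R2→R1 (10), R2→D (7), B→Eg (13), C→Eg (5).
Cut capacity = 10 + 7 + 13 + 5 = 35.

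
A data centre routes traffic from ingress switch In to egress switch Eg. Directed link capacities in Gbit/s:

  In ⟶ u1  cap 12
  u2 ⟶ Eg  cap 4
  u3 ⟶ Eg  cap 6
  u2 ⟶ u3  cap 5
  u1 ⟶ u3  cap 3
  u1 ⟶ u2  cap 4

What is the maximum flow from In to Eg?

7

Augment In→u1→u2→Eg: bottleneck 4, flow now 4.
Augment In→u1→u3→Eg: bottleneck 3, flow now 7.
No augmenting path remains; maximum flow = 7.
In the residual graph, reachable from In: {In, u1}.
Min-cut edges: u1→u2 (4), u1→u3 (3); capacity 4 + 3 = 7.
This cut is saturated, so no flow can exceed 7.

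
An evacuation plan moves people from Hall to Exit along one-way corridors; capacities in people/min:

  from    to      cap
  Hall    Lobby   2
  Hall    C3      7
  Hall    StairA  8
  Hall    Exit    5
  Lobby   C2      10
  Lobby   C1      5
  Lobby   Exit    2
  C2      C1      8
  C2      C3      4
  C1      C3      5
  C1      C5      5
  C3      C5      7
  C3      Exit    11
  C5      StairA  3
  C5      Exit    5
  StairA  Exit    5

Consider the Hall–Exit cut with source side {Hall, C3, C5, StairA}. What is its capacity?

Edges leaving {Hall, C3, C5, StairA}: Hall→Lobby (2), Hall→Exit (5), C3→Exit (11), C5→Exit (5), StairA→Exit (5).
Cut capacity = 2 + 5 + 11 + 5 + 5 = 28.

28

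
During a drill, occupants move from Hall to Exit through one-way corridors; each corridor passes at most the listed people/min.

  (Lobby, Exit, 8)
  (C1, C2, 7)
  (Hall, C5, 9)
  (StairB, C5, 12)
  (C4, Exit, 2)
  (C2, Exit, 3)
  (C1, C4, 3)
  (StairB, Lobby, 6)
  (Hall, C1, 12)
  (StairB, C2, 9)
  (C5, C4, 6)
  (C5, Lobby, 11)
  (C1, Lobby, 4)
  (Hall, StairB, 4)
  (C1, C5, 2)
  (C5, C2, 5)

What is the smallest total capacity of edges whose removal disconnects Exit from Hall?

13

Augment Hall→C5→C4→Exit: bottleneck 2, flow now 2.
Augment Hall→C5→Lobby→Exit: bottleneck 7, flow now 9.
Augment Hall→C1→Lobby→Exit: bottleneck 1, flow now 10.
Augment Hall→C1→C2→Exit: bottleneck 3, flow now 13.
No augmenting path remains; maximum flow = 13.
By max-flow min-cut, the minimum cut capacity equals the max flow.
In the residual graph, reachable from Hall: {Hall, C5, C1, StairB, C4, Lobby, C2}.
Min-cut edges: C4→Exit (2), Lobby→Exit (8), C2→Exit (3); capacity 2 + 8 + 3 = 13.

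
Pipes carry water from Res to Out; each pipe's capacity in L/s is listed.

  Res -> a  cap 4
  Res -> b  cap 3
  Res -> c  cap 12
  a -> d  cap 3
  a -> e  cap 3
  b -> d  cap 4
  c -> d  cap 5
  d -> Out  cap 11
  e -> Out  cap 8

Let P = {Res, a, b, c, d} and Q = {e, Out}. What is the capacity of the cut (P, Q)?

14

Edges leaving {Res, a, b, c, d}: a→e (3), d→Out (11).
Cut capacity = 3 + 11 = 14.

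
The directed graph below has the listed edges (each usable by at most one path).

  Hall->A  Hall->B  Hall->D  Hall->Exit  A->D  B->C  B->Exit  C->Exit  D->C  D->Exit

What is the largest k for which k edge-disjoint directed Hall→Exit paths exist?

4

Assign every edge capacity 1; by Menger, the answer equals the max flow.
Path Hall→Exit (+1); total 1.
Path Hall→B→Exit (+1); total 2.
Path Hall→D→Exit (+1); total 3.
Path Hall→A→D→C→Exit (+1); total 4.
No residual Hall→Exit path; max flow = 4.
Certifying cut of size 4: {Hall→A, Hall→B, Hall→D, Hall→Exit}.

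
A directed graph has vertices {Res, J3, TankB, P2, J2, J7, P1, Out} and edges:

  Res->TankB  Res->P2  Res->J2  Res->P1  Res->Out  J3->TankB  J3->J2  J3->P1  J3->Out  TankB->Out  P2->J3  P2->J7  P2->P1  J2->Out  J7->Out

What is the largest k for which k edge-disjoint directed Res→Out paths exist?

Assign every edge capacity 1; by Menger, the answer equals the max flow.
Path Res→Out (+1); total 1.
Path Res→TankB→Out (+1); total 2.
Path Res→J2→Out (+1); total 3.
Path Res→P2→J3→Out (+1); total 4.
No residual Res→Out path; max flow = 4.
Certifying cut of size 4: {Res→J2, Res→Out, Res→P2, Res→TankB}.

4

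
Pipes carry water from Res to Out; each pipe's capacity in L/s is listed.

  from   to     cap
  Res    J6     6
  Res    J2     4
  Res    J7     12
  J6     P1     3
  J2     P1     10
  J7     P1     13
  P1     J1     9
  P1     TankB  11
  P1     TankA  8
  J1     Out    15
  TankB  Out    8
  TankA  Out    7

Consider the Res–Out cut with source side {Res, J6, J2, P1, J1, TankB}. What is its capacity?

Edges leaving {Res, J6, J2, P1, J1, TankB}: Res→J7 (12), P1→TankA (8), J1→Out (15), TankB→Out (8).
Cut capacity = 12 + 8 + 15 + 8 = 43.

43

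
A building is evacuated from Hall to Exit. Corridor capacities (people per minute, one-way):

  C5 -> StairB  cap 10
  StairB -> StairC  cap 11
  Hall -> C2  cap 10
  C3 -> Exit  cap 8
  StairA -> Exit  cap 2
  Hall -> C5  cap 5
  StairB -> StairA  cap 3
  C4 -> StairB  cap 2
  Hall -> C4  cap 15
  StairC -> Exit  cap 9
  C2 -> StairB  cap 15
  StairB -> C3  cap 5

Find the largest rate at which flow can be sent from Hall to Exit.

16

Augment Hall→C2→StairB→StairA→Exit: bottleneck 2, flow now 2.
Augment Hall→C2→StairB→C3→Exit: bottleneck 5, flow now 7.
Augment Hall→C2→StairB→StairC→Exit: bottleneck 3, flow now 10.
Augment Hall→C4→StairB→StairC→Exit: bottleneck 2, flow now 12.
Augment Hall→C5→StairB→StairC→Exit: bottleneck 4, flow now 16.
No augmenting path remains; maximum flow = 16.
In the residual graph, reachable from Hall: {Hall, C2, C4, C5, StairB, StairA, StairC}.
Min-cut edges: StairB→C3 (5), StairA→Exit (2), StairC→Exit (9); capacity 5 + 2 + 9 = 16.
This cut is saturated, so no flow can exceed 16.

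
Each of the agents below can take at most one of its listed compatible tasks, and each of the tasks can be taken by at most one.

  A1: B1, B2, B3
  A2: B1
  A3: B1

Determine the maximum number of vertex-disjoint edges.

Unit-capacity flow: source→left, listed edges, right→sink; max matching = max flow.
Augmenting path A1→B1 (+1); matched 1.
Augmenting path A2→B1→A1→B2 (+1); matched 2.
No augmenting path remains; maximum matching = 2.
König certificate: {A1, B1} is a vertex cover of size 2 (every listed pair touches it), so no matching can be larger.

2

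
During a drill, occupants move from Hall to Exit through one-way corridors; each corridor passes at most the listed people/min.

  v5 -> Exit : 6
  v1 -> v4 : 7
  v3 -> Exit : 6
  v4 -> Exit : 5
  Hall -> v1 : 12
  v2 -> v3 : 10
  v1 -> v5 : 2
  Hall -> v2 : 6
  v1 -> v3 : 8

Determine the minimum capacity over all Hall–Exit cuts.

Augment Hall→v1→v3→Exit: bottleneck 6, flow now 6.
Augment Hall→v1→v4→Exit: bottleneck 5, flow now 11.
Augment Hall→v1→v5→Exit: bottleneck 1, flow now 12.
Augment Hall→v2→v3→v1→v5→Exit: bottleneck 1, flow now 13. (uses reverse residual edge)
No augmenting path remains; maximum flow = 13.
By max-flow min-cut, the minimum cut capacity equals the max flow.
In the residual graph, reachable from Hall: {Hall, v1, v2, v3, v4}.
Min-cut edges: v1→v5 (2), v3→Exit (6), v4→Exit (5); capacity 2 + 6 + 5 = 13.

13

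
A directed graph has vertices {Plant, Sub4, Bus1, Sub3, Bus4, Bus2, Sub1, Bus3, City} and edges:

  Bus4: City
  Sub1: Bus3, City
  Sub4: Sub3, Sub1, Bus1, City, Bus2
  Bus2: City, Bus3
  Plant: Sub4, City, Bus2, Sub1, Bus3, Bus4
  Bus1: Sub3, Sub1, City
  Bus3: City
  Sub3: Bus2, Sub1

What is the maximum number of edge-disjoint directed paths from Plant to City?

6

Assign every edge capacity 1; by Menger, the answer equals the max flow.
Path Plant→City (+1); total 1.
Path Plant→Sub4→City (+1); total 2.
Path Plant→Bus4→City (+1); total 3.
Path Plant→Bus2→City (+1); total 4.
Path Plant→Sub1→City (+1); total 5.
Path Plant→Bus3→City (+1); total 6.
No residual Plant→City path; max flow = 6.
Certifying cut of size 6: {Plant→Bus2, Plant→Bus3, Plant→Bus4, Plant→City, Plant→Sub1, Plant→Sub4}.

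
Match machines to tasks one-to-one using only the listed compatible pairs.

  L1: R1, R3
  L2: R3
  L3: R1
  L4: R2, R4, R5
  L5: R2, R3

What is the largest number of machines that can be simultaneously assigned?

4

Unit-capacity flow: source→left, listed edges, right→sink; max matching = max flow.
Augmenting path L1→R1 (+1); matched 1.
Augmenting path L2→R3 (+1); matched 2.
Augmenting path L4→R2 (+1); matched 3.
Augmenting path L5→R2→L4→R4 (+1); matched 4.
No augmenting path remains; maximum matching = 4.
König certificate: {L4, L5, R1, R3} is a vertex cover of size 4 (every listed pair touches it), so no matching can be larger.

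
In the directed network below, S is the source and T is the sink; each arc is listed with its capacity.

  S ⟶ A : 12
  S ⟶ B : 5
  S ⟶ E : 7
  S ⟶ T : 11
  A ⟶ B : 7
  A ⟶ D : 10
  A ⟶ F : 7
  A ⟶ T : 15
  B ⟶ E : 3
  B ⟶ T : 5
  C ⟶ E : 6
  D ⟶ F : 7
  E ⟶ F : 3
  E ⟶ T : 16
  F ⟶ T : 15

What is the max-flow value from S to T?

Augment S→T: bottleneck 11, flow now 11.
Augment S→A→T: bottleneck 12, flow now 23.
Augment S→B→T: bottleneck 5, flow now 28.
Augment S→E→T: bottleneck 7, flow now 35.
No augmenting path remains; maximum flow = 35.
In the residual graph, reachable from S: {S}.
Min-cut edges: S→A (12), S→B (5), S→E (7), S→T (11); capacity 12 + 5 + 7 + 11 = 35.
This cut is saturated, so no flow can exceed 35.

35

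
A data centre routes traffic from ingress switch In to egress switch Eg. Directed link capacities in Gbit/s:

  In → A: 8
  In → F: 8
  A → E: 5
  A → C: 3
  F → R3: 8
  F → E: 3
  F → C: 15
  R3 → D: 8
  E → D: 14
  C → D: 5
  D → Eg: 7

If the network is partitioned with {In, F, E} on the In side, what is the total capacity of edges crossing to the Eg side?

Edges leaving {In, F, E}: In→A (8), F→R3 (8), F→C (15), E→D (14).
Cut capacity = 8 + 8 + 15 + 14 = 45.

45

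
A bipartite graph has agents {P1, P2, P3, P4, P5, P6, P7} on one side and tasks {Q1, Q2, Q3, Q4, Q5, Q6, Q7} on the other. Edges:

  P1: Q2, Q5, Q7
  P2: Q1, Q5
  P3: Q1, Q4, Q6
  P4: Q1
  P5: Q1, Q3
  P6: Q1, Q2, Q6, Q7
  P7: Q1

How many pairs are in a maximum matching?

Unit-capacity flow: source→left, listed edges, right→sink; max matching = max flow.
Augmenting path P1→Q2 (+1); matched 1.
Augmenting path P2→Q1 (+1); matched 2.
Augmenting path P3→Q4 (+1); matched 3.
Augmenting path P5→Q3 (+1); matched 4.
Augmenting path P6→Q6 (+1); matched 5.
Augmenting path P4→Q1→P2→Q5 (+1); matched 6.
No augmenting path remains; maximum matching = 6.
König certificate: {P1, P2, P3, P5, P6, Q1} is a vertex cover of size 6 (every listed pair touches it), so no matching can be larger.

6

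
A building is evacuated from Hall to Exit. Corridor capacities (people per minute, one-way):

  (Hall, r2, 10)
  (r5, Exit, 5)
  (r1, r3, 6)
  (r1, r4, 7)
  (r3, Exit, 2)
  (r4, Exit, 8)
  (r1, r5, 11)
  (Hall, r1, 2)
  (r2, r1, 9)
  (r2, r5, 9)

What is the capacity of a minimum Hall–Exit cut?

Augment Hall→r1→r3→Exit: bottleneck 2, flow now 2.
Augment Hall→r2→r5→Exit: bottleneck 5, flow now 7.
Augment Hall→r2→r1→r4→Exit: bottleneck 5, flow now 12.
No augmenting path remains; maximum flow = 12.
By max-flow min-cut, the minimum cut capacity equals the max flow.
In the residual graph, reachable from Hall: {Hall}.
Min-cut edges: Hall→r1 (2), Hall→r2 (10); capacity 2 + 10 = 12.

12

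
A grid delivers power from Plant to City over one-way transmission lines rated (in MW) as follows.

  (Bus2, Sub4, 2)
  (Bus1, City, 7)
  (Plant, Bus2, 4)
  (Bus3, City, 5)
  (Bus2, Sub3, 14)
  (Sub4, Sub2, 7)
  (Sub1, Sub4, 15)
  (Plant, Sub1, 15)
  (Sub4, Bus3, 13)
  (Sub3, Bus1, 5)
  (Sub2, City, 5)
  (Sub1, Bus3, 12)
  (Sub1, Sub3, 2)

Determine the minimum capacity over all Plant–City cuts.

Augment Plant→Sub1→Bus3→City: bottleneck 5, flow now 5.
Augment Plant→Sub1→Sub4→Sub2→City: bottleneck 5, flow now 10.
Augment Plant→Sub1→Sub3→Bus1→City: bottleneck 2, flow now 12.
Augment Plant→Bus2→Sub3→Bus1→City: bottleneck 3, flow now 15.
No augmenting path remains; maximum flow = 15.
By max-flow min-cut, the minimum cut capacity equals the max flow.
In the residual graph, reachable from Plant: {Plant, Sub1, Bus2, Sub4, Sub3, Sub2, Bus3}.
Min-cut edges: Sub3→Bus1 (5), Sub2→City (5), Bus3→City (5); capacity 5 + 5 + 5 = 15.

15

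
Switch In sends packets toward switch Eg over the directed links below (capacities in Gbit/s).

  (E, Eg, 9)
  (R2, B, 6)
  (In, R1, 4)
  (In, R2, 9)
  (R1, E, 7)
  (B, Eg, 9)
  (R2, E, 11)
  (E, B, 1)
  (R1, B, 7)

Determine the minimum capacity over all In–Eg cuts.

Augment In→R1→B→Eg: bottleneck 4, flow now 4.
Augment In→R2→B→Eg: bottleneck 5, flow now 9.
Augment In→R2→E→Eg: bottleneck 4, flow now 13.
No augmenting path remains; maximum flow = 13.
By max-flow min-cut, the minimum cut capacity equals the max flow.
In the residual graph, reachable from In: {In}.
Min-cut edges: In→R1 (4), In→R2 (9); capacity 4 + 9 = 13.

13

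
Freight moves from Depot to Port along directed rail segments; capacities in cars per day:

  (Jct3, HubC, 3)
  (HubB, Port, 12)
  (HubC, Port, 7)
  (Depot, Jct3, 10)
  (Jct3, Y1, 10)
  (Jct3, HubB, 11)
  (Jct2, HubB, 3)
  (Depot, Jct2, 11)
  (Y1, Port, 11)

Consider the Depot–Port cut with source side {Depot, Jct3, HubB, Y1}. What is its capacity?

37

Edges leaving {Depot, Jct3, HubB, Y1}: Depot→Jct2 (11), Jct3→HubC (3), HubB→Port (12), Y1→Port (11).
Cut capacity = 11 + 3 + 12 + 11 = 37.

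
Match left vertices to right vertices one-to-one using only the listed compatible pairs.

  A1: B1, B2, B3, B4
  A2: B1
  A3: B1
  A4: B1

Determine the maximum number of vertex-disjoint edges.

2

Unit-capacity flow: source→left, listed edges, right→sink; max matching = max flow.
Augmenting path A1→B1 (+1); matched 1.
Augmenting path A2→B1→A1→B2 (+1); matched 2.
No augmenting path remains; maximum matching = 2.
König certificate: {A1, B1} is a vertex cover of size 2 (every listed pair touches it), so no matching can be larger.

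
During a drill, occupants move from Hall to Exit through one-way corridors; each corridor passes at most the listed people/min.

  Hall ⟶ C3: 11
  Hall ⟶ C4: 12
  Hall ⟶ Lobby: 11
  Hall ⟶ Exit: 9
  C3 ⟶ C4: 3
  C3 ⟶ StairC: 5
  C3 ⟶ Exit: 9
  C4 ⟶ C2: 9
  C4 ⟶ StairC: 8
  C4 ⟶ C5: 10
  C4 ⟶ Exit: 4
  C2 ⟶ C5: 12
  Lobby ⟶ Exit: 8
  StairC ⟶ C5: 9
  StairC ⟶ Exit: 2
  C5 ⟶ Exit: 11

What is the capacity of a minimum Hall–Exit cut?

Augment Hall→Exit: bottleneck 9, flow now 9.
Augment Hall→C3→Exit: bottleneck 9, flow now 18.
Augment Hall→C4→Exit: bottleneck 4, flow now 22.
Augment Hall→Lobby→Exit: bottleneck 8, flow now 30.
Augment Hall→C3→StairC→Exit: bottleneck 2, flow now 32.
Augment Hall→C4→C5→Exit: bottleneck 8, flow now 40.
No augmenting path remains; maximum flow = 40.
By max-flow min-cut, the minimum cut capacity equals the max flow.
In the residual graph, reachable from Hall: {Hall, Lobby}.
Min-cut edges: Hall→C3 (11), Hall→C4 (12), Hall→Exit (9), Lobby→Exit (8); capacity 11 + 12 + 9 + 8 = 40.

40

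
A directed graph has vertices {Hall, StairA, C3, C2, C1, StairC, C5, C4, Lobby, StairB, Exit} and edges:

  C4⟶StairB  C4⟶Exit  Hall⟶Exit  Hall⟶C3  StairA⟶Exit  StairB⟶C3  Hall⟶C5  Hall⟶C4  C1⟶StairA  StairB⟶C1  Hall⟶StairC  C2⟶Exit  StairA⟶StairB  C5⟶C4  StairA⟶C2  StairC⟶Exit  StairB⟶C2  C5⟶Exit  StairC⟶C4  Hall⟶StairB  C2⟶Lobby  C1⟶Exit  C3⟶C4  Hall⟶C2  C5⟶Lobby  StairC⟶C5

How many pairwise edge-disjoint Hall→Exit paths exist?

Assign every edge capacity 1; by Menger, the answer equals the max flow.
Path Hall→Exit (+1); total 1.
Path Hall→C2→Exit (+1); total 2.
Path Hall→StairC→Exit (+1); total 3.
Path Hall→C5→Exit (+1); total 4.
Path Hall→C4→Exit (+1); total 5.
Path Hall→StairB→C1→Exit (+1); total 6.
No residual Hall→Exit path; max flow = 6.
Certifying cut of size 6: {C2→Exit, C4→Exit, Hall→C5, Hall→Exit, Hall→StairC, StairB→C1}.

6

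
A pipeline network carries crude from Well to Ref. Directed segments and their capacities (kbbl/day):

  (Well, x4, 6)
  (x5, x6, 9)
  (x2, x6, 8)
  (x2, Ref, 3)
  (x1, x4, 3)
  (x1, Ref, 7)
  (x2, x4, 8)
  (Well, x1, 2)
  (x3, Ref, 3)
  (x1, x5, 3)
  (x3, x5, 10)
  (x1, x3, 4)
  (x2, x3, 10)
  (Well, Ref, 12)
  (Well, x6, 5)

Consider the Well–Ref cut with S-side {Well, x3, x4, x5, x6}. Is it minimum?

Given cut capacity: 2 + 12 + 3 = 17.
Augment Well→Ref: bottleneck 12, flow now 12.
Augment Well→x1→Ref: bottleneck 2, flow now 14.
No augmenting path remains; maximum flow = 14.
In the residual graph, reachable from Well: {Well, x4, x6}.
Min-cut edges: Well→x1 (2), Well→Ref (12); capacity 2 + 12 = 14.
Cut capacity 17 exceeds the max flow 14, so it is not minimum.

No — its capacity is 17, but the minimum cut has capacity 14.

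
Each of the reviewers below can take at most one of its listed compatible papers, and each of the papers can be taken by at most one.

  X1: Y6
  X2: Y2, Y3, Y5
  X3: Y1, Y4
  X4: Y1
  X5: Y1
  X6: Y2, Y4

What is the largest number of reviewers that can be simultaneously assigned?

5

Unit-capacity flow: source→left, listed edges, right→sink; max matching = max flow.
Augmenting path X1→Y6 (+1); matched 1.
Augmenting path X2→Y2 (+1); matched 2.
Augmenting path X3→Y1 (+1); matched 3.
Augmenting path X6→Y4 (+1); matched 4.
Augmenting path X4→Y1→X3→Y4→X6→Y2→X2→Y3 (+1); matched 5.
No augmenting path remains; maximum matching = 5.
König certificate: {X1, X2, X3, X6, Y1} is a vertex cover of size 5 (every listed pair touches it), so no matching can be larger.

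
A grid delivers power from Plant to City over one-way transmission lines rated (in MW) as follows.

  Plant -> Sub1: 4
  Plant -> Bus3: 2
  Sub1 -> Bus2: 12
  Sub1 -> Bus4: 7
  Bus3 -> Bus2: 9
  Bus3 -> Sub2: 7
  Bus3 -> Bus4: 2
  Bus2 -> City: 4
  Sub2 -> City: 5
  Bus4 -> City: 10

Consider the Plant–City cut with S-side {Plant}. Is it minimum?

Yes — it is a minimum cut (capacity 6).

Given cut capacity: 4 + 2 = 6.
Augment Plant→Sub1→Bus2→City: bottleneck 4, flow now 4.
Augment Plant→Bus3→Sub2→City: bottleneck 2, flow now 6.
No augmenting path remains; maximum flow = 6.
Cut capacity 6 equals the max flow, so it is a minimum cut.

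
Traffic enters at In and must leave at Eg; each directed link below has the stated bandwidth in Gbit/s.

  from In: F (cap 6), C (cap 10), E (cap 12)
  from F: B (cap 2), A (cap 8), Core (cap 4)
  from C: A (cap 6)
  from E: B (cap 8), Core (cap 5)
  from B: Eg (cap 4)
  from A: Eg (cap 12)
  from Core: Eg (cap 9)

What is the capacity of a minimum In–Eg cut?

21

Augment In→F→B→Eg: bottleneck 2, flow now 2.
Augment In→F→A→Eg: bottleneck 4, flow now 6.
Augment In→C→A→Eg: bottleneck 6, flow now 12.
Augment In→E→B→Eg: bottleneck 2, flow now 14.
Augment In→E→Core→Eg: bottleneck 5, flow now 19.
Augment In→E→B→F→A→Eg: bottleneck 2, flow now 21. (uses reverse residual edge)
No augmenting path remains; maximum flow = 21.
By max-flow min-cut, the minimum cut capacity equals the max flow.
In the residual graph, reachable from In: {In, C, E, B}.
Min-cut edges: In→F (6), C→A (6), E→Core (5), B→Eg (4); capacity 6 + 6 + 5 + 4 = 21.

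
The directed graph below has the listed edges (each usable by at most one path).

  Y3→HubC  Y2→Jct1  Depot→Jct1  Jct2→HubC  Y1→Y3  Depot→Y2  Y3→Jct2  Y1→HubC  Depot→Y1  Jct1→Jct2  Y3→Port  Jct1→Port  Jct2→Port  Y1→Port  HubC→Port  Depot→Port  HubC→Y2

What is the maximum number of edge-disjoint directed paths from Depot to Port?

4

Assign every edge capacity 1; by Menger, the answer equals the max flow.
Path Depot→Port (+1); total 1.
Path Depot→Y1→Port (+1); total 2.
Path Depot→Jct1→Port (+1); total 3.
Path Depot→Y2→Jct1→Jct2→Port (+1); total 4.
No residual Depot→Port path; max flow = 4.
Certifying cut of size 4: {Depot→Jct1, Depot→Port, Depot→Y1, Depot→Y2}.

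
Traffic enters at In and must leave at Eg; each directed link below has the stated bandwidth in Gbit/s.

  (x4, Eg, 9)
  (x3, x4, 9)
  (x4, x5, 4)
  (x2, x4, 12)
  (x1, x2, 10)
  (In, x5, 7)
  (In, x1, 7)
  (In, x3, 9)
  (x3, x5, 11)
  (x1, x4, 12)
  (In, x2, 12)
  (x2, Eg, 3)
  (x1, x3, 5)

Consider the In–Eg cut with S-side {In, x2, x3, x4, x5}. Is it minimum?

No — its capacity is 19, but the minimum cut has capacity 12.

Given cut capacity: 7 + 3 + 9 = 19.
Augment In→x2→Eg: bottleneck 3, flow now 3.
Augment In→x1→x4→Eg: bottleneck 7, flow now 10.
Augment In→x2→x4→Eg: bottleneck 2, flow now 12.
No augmenting path remains; maximum flow = 12.
In the residual graph, reachable from In: {In, x1, x2, x3, x4, x5}.
Min-cut edges: x2→Eg (3), x4→Eg (9); capacity 3 + 9 = 12.
Cut capacity 19 exceeds the max flow 12, so it is not minimum.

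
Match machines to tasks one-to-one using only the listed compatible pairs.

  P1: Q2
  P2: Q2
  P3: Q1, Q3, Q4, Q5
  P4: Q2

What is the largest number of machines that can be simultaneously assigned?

2

Unit-capacity flow: source→left, listed edges, right→sink; max matching = max flow.
Augmenting path P1→Q2 (+1); matched 1.
Augmenting path P3→Q1 (+1); matched 2.
No augmenting path remains; maximum matching = 2.
König certificate: {P3, Q2} is a vertex cover of size 2 (every listed pair touches it), so no matching can be larger.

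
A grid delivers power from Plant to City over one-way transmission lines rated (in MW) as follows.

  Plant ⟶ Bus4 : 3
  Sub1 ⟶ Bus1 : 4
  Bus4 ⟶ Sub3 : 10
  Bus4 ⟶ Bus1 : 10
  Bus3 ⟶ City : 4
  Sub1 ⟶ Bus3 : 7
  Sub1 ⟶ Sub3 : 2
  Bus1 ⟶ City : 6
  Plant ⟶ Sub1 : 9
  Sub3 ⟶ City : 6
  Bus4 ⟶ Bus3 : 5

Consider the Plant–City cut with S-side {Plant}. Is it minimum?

Yes — it is a minimum cut (capacity 12).

Given cut capacity: 9 + 3 = 12.
Augment Plant→Sub1→Bus1→City: bottleneck 4, flow now 4.
Augment Plant→Sub1→Bus3→City: bottleneck 4, flow now 8.
Augment Plant→Sub1→Sub3→City: bottleneck 1, flow now 9.
Augment Plant→Bus4→Bus1→City: bottleneck 2, flow now 11.
Augment Plant→Bus4→Sub3→City: bottleneck 1, flow now 12.
No augmenting path remains; maximum flow = 12.
Cut capacity 12 equals the max flow, so it is a minimum cut.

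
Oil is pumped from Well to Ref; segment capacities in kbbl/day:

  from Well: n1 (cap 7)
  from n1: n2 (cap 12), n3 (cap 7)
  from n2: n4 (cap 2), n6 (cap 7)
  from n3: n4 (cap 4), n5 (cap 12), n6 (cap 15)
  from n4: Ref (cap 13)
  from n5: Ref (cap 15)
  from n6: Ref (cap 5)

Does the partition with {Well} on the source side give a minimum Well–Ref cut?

Yes — it is a minimum cut (capacity 7).

Given cut capacity: 7 = 7.
Augment Well→n1→n2→n4→Ref: bottleneck 2, flow now 2.
Augment Well→n1→n2→n6→Ref: bottleneck 5, flow now 7.
No augmenting path remains; maximum flow = 7.
Cut capacity 7 equals the max flow, so it is a minimum cut.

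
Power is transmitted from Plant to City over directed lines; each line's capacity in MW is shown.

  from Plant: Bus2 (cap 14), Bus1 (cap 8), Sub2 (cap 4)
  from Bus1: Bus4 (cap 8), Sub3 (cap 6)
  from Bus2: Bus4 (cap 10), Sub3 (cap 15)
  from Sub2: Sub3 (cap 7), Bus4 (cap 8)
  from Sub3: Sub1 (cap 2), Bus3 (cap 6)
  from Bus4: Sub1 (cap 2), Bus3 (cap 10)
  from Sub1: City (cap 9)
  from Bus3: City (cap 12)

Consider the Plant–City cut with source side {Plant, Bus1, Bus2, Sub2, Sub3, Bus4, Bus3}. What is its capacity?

16

Edges leaving {Plant, Bus1, Bus2, Sub2, Sub3, Bus4, Bus3}: Sub3→Sub1 (2), Bus4→Sub1 (2), Bus3→City (12).
Cut capacity = 2 + 2 + 12 = 16.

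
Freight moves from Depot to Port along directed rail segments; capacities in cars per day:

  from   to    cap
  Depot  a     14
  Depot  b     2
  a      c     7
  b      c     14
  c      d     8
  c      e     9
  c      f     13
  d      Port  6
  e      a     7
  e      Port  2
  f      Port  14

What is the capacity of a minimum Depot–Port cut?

9

Augment Depot→a→c→d→Port: bottleneck 6, flow now 6.
Augment Depot→a→c→e→Port: bottleneck 1, flow now 7.
Augment Depot→b→c→e→Port: bottleneck 1, flow now 8.
Augment Depot→b→c→f→Port: bottleneck 1, flow now 9.
No augmenting path remains; maximum flow = 9.
By max-flow min-cut, the minimum cut capacity equals the max flow.
In the residual graph, reachable from Depot: {Depot, a}.
Min-cut edges: Depot→b (2), a→c (7); capacity 2 + 7 = 9.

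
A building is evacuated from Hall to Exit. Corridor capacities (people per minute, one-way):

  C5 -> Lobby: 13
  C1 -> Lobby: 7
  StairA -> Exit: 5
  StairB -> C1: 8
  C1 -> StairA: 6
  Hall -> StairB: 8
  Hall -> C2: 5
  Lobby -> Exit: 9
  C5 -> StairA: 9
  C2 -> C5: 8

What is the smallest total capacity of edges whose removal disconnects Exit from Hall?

Augment Hall→StairB→C1→Lobby→Exit: bottleneck 7, flow now 7.
Augment Hall→StairB→C1→StairA→Exit: bottleneck 1, flow now 8.
Augment Hall→C2→C5→Lobby→Exit: bottleneck 2, flow now 10.
Augment Hall→C2→C5→StairA→Exit: bottleneck 3, flow now 13.
No augmenting path remains; maximum flow = 13.
By max-flow min-cut, the minimum cut capacity equals the max flow.
In the residual graph, reachable from Hall: {Hall}.
Min-cut edges: Hall→StairB (8), Hall→C2 (5); capacity 8 + 5 = 13.

13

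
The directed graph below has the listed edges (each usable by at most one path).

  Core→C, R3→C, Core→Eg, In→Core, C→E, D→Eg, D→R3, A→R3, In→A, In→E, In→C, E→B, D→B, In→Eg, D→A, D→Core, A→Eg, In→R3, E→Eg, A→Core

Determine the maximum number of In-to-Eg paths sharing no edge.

4

Assign every edge capacity 1; by Menger, the answer equals the max flow.
Path In→Eg (+1); total 1.
Path In→A→Eg (+1); total 2.
Path In→Core→Eg (+1); total 3.
Path In→E→Eg (+1); total 4.
No residual In→Eg path; max flow = 4.
Certifying cut of size 4: {E→Eg, In→A, In→Core, In→Eg}.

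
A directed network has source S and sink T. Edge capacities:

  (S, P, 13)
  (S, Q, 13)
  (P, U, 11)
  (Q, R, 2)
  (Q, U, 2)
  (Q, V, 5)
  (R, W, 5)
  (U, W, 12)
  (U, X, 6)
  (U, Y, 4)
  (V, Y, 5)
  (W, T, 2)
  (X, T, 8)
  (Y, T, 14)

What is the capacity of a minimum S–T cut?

17

Augment S→P→U→W→T: bottleneck 2, flow now 2.
Augment S→P→U→X→T: bottleneck 6, flow now 8.
Augment S→P→U→Y→T: bottleneck 3, flow now 11.
Augment S→Q→U→Y→T: bottleneck 1, flow now 12.
Augment S→Q→V→Y→T: bottleneck 5, flow now 17.
No augmenting path remains; maximum flow = 17.
By max-flow min-cut, the minimum cut capacity equals the max flow.
In the residual graph, reachable from S: {S, P, Q, R, U, W}.
Min-cut edges: Q→V (5), U→X (6), U→Y (4), W→T (2); capacity 5 + 6 + 4 + 2 = 17.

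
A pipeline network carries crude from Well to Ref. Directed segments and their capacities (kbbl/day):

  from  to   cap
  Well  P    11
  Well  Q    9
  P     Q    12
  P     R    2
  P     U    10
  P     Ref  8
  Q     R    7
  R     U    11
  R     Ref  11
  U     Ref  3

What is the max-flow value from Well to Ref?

Augment Well→P→Ref: bottleneck 8, flow now 8.
Augment Well→P→R→Ref: bottleneck 2, flow now 10.
Augment Well→P→U→Ref: bottleneck 1, flow now 11.
Augment Well→Q→R→Ref: bottleneck 7, flow now 18.
No augmenting path remains; maximum flow = 18.
In the residual graph, reachable from Well: {Well, Q}.
Min-cut edges: Well→P (11), Q→R (7); capacity 11 + 7 = 18.
This cut is saturated, so no flow can exceed 18.

18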